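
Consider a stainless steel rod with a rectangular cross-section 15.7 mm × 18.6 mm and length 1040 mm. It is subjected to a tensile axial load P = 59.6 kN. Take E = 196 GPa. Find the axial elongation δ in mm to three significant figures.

A = 292 mm².
δ_mech = NL/(AE) = 59600·1040/(292·196000) = 1.083 mm.

1.08 mm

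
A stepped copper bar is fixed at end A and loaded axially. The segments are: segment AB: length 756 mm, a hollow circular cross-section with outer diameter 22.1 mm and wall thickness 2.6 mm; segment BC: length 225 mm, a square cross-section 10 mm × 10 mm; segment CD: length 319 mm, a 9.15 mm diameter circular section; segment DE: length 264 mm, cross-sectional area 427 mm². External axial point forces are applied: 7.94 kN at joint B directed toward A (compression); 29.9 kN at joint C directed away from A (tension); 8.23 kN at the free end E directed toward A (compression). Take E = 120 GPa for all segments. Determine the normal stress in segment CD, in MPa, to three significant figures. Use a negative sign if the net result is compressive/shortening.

-125 MPa

Internal axial forces (sectioning from the free end, tension +): N_DE = -8.23 kN, N_CD = -8.23 kN, N_BC = 21.67 kN, N_AB = 13.73 kN.
A_CD = 65.76 mm².
σ_CD = N_CD/A_CD = -8230/65.76 = -125.2 MPa.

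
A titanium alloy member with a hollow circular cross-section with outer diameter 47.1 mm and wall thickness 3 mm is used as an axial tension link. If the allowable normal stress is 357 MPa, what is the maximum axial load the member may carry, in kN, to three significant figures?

148 kN

A = 415.6 mm².
P_max = σ_allow · A = 357 · 415.6 = 148400 N = 148.4 kN.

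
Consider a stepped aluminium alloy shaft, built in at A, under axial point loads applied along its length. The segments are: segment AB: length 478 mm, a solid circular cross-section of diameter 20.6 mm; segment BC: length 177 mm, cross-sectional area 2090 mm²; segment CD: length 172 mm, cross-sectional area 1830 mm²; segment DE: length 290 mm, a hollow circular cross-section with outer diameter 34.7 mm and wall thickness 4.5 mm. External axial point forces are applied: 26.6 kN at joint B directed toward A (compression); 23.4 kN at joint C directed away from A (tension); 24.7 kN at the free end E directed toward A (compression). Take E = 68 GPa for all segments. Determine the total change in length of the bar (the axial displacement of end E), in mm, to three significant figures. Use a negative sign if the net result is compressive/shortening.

Internal axial forces (sectioning from the free end, tension +): N_DE = -24.7 kN, N_CD = -24.7 kN, N_BC = -1.3 kN, N_AB = -27.9 kN.
A_AB = 333.3 mm².
A_DE = 426.9 mm².
δ_AB = -27900·478/(333.3·68000) = -0.5884 mm
δ_BC = -1300·177/(2090·68000) = -0.001619 mm
δ_CD = -24700·172/(1830·68000) = -0.03414 mm
δ_DE = -24700·290/(426.9·68000) = -0.2467 mm
δ = Σδ_i = -0.8709 mm.

-0.871 mm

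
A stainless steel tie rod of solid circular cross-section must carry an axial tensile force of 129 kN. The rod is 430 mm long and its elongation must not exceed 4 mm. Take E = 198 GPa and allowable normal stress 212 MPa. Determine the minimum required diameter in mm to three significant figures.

27.8 mm

Required area A ≥ P/σ_allow = 129000/212 = 608.5 mm².
For a solid circular section, d ≥ √(4A/π) = 27.83 mm.
Elongation limit: A ≥ PL/(Eδ_allow) = 129000·430/(198000·4) = 70.04 mm² ⇒ d ≥ 9.443 mm.
The stress limit governs.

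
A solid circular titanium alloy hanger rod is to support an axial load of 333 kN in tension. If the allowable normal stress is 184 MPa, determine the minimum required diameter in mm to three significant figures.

48.0 mm

Required area A ≥ P/σ_allow = 333000/184 = 1810 mm².
For a solid circular section, d ≥ √(4A/π) = 48 mm.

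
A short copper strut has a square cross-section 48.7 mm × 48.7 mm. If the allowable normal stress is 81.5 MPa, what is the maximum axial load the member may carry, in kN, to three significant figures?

193 kN

A = 2372 mm².
P_max = σ_allow · A = 81.5 · 2372 = 193300 N = 193.3 kN.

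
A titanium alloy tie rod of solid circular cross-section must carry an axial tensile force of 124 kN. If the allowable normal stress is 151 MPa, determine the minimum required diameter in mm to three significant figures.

32.3 mm

Required area A ≥ P/σ_allow = 124000/151 = 821.2 mm².
For a solid circular section, d ≥ √(4A/π) = 32.34 mm.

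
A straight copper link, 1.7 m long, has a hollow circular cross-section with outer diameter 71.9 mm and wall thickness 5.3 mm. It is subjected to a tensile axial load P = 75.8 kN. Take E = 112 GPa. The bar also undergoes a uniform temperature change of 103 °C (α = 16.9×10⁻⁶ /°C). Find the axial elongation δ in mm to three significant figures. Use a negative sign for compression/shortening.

A = 1109 mm².
δ_mech = NL/(AE) = 75800·1700/(1109·112000) = 1.038 mm.
δ_thermal = αLΔT = 16.9e-6·1700·103 = 2.959 mm.
δ = δ_mech + δ_thermal = 3.997 mm.

4.00 mm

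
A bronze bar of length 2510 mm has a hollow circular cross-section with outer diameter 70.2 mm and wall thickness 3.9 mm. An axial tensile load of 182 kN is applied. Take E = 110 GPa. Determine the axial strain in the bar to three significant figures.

A = 812.3 mm².
σ = N/A = 224 MPa; ε = σ/E = 224/110000 = 2.037e-03.

0.00204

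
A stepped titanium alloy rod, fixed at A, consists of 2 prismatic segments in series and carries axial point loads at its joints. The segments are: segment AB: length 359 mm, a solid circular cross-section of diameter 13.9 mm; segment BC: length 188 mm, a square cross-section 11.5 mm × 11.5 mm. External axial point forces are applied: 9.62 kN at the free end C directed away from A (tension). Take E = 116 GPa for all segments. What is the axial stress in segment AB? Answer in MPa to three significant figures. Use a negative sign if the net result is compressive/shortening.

63.4 MPa

Internal axial forces (sectioning from the free end, tension +): N_BC = 9.62 kN, N_AB = 9.62 kN.
A_AB = 151.7 mm².
σ_AB = N_AB/A_AB = 9620/151.7 = 63.4 MPa.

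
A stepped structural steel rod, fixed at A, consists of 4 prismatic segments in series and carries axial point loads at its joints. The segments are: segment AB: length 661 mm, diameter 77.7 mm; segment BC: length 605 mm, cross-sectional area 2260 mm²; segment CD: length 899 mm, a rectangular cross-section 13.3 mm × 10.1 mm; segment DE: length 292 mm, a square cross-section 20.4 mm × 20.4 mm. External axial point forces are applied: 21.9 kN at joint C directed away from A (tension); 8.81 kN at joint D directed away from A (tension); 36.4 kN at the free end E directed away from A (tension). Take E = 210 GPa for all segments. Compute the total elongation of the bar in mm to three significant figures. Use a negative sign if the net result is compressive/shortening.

Internal axial forces (sectioning from the free end, tension +): N_DE = 36.4 kN, N_CD = 45.21 kN, N_BC = 67.11 kN, N_AB = 67.11 kN.
A_AB = 4742 mm².
A_CD = 134.3 mm².
A_DE = 416.2 mm².
δ_AB = 67110·661/(4742·210000) = 0.04455 mm
δ_BC = 67110·605/(2260·210000) = 0.08555 mm
δ_CD = 45210·899/(134.3·210000) = 1.441 mm
δ_DE = 36400·292/(416.2·210000) = 0.1216 mm
δ = Σδ_i = 1.693 mm.

1.69 mm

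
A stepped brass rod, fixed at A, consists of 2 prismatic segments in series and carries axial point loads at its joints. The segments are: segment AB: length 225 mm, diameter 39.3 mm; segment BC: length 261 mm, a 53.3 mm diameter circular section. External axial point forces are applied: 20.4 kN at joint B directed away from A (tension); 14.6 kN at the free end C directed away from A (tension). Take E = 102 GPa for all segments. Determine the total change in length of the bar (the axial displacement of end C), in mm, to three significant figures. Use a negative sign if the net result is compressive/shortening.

0.0804 mm

Internal axial forces (sectioning from the free end, tension +): N_BC = 14.6 kN, N_AB = 35 kN.
A_AB = 1213 mm².
A_BC = 2231 mm².
δ_AB = 35000·225/(1213·102000) = 0.06365 mm
δ_BC = 14600·261/(2231·102000) = 0.01674 mm
δ = Σδ_i = 0.08039 mm.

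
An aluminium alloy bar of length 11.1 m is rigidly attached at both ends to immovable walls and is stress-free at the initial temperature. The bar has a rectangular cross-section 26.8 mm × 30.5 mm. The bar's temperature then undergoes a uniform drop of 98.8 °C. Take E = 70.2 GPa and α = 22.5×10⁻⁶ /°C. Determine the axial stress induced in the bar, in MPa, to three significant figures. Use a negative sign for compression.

Free thermal expansion αLΔT = 22.5e-6 · 11100 · -98.8 = -24.68 mm.
The walls impose strain ε = −(-24.68)/11100 = 2.2230e-03; σ = Eε = 70200 · 2.2230e-03 = 156.1 MPa.

156 MPa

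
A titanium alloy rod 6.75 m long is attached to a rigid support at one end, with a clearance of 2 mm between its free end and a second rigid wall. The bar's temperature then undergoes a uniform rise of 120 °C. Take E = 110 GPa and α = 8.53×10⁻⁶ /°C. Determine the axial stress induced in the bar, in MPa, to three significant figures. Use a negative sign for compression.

Free thermal expansion αLΔT = 8.53e-6 · 6750 · 120 = 6.909 mm.
The walls engage after the gap closes; constrained expansion = 6.909 − 2 = 4.909 mm.
The walls impose strain ε = −(4.909)/6750 = -7.2730e-04; σ = Eε = 110000 · -7.2730e-04 = -80 MPa.

-80.0 MPa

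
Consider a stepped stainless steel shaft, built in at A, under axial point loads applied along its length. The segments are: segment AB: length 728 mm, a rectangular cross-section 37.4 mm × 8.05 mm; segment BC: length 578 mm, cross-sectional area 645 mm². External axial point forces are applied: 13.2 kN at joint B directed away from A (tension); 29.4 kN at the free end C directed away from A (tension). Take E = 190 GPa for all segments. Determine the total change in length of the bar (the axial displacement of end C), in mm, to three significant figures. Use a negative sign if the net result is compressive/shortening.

0.681 mm

Internal axial forces (sectioning from the free end, tension +): N_BC = 29.4 kN, N_AB = 42.6 kN.
A_AB = 301.1 mm².
δ_AB = 42600·728/(301.1·190000) = 0.5422 mm
δ_BC = 29400·578/(645·190000) = 0.1387 mm
δ = Σδ_i = 0.6808 mm.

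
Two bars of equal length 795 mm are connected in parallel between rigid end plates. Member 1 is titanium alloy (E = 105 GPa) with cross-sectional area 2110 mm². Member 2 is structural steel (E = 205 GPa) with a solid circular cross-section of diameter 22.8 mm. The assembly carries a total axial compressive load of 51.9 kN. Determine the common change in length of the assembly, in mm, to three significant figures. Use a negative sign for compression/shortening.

A_2 = 408.3 mm².
Equal strain + equilibrium ⇒ each member carries load in proportion to AE: A₁E₁ = 221600000 N, A₂E₂ = 83700000 N, ΣAE = 305200000 N.
δ = PL/ΣAE = -51900·795/305200000 = -0.1352 mm.

-0.135 mm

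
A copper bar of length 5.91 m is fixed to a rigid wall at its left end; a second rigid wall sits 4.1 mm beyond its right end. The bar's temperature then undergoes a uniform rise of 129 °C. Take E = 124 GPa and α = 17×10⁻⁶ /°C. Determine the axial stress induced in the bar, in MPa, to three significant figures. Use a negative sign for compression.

Free thermal expansion αLΔT = 17e-6 · 5910 · 129 = 12.96 mm.
The walls engage after the gap closes; constrained expansion = 12.96 − 4.1 = 8.861 mm.
The walls impose strain ε = −(8.861)/5910 = -1.4993e-03; σ = Eε = 124000 · -1.4993e-03 = -185.9 MPa.

-186 MPa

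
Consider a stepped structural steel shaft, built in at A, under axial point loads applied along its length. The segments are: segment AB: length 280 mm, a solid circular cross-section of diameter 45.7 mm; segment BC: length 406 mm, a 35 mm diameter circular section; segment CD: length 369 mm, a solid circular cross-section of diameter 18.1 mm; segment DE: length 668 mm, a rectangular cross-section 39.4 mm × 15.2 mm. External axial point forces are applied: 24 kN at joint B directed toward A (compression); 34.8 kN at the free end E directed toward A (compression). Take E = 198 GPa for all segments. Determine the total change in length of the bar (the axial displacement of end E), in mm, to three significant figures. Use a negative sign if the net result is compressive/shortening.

Internal axial forces (sectioning from the free end, tension +): N_DE = -34.8 kN, N_CD = -34.8 kN, N_BC = -34.8 kN, N_AB = -58.8 kN.
A_AB = 1640 mm².
A_BC = 962.1 mm².
A_CD = 257.3 mm².
A_DE = 598.9 mm².
δ_AB = -58800·280/(1640·198000) = -0.05069 mm
δ_BC = -34800·406/(962.1·198000) = -0.07417 mm
δ_CD = -34800·369/(257.3·198000) = -0.2521 mm
δ_DE = -34800·668/(598.9·198000) = -0.196 mm
δ = Σδ_i = -0.573 mm.

-0.573 mm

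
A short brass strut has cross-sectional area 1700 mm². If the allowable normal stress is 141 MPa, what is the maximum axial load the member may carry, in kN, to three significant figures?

240 kN

P_max = σ_allow · A = 141 · 1700 = 239700 N = 239.7 kN.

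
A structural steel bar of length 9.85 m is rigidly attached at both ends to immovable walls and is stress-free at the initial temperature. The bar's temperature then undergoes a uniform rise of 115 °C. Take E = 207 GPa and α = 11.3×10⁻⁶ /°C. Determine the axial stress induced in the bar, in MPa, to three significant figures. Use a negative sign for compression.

-269 MPa

Free thermal expansion αLΔT = 11.3e-6 · 9850 · 115 = 12.8 mm.
The walls impose strain ε = −(12.8)/9850 = -1.2995e-03; σ = Eε = 207000 · -1.2995e-03 = -269 MPa.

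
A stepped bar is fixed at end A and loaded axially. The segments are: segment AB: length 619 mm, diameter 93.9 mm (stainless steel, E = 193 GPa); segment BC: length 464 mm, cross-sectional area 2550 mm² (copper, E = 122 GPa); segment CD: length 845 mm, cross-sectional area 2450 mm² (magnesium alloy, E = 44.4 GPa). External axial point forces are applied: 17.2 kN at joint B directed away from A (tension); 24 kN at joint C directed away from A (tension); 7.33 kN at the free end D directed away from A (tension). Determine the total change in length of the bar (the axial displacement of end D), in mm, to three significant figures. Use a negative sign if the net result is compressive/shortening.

0.126 mm

Internal axial forces (sectioning from the free end, tension +): N_CD = 7.33 kN, N_BC = 31.33 kN, N_AB = 48.53 kN.
A_AB = 6925 mm².
δ_AB = 48530·619/(6925·193000) = 0.02248 mm
δ_BC = 31330·464/(2550·122000) = 0.04673 mm
δ_CD = 7330·845/(2450·44400) = 0.05694 mm
δ = Σδ_i = 0.1261 mm.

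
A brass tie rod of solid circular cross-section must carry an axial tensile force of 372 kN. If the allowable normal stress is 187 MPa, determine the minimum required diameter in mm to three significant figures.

50.3 mm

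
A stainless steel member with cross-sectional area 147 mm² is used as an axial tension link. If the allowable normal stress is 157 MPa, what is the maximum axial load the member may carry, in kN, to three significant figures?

23.1 kN

P_max = σ_allow · A = 157 · 147 = 23080 N = 23.08 kN.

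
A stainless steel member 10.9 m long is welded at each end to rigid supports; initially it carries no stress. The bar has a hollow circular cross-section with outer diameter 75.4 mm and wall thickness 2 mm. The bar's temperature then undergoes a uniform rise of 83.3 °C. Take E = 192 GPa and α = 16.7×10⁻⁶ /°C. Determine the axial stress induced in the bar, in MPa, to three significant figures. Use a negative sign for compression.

Free thermal expansion αLΔT = 16.7e-6 · 10900 · 83.3 = 15.16 mm.
The walls impose strain ε = −(15.16)/10900 = -1.3911e-03; σ = Eε = 192000 · -1.3911e-03 = -267.1 MPa.

-267 MPa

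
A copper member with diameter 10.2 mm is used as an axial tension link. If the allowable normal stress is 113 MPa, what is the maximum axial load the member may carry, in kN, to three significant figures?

9.23 kN

A = 81.71 mm².
P_max = σ_allow · A = 113 · 81.71 = 9234 N = 9.234 kN.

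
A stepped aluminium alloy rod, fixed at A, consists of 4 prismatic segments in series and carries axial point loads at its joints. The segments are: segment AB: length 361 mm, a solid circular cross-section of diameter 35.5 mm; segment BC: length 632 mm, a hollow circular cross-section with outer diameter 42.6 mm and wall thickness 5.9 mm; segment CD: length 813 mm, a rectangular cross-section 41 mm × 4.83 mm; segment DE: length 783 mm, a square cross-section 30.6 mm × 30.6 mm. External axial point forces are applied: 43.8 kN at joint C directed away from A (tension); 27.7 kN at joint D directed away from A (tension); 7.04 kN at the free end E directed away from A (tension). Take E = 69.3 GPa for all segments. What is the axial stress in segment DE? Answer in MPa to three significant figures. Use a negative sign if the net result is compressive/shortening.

7.52 MPa

Internal axial forces (sectioning from the free end, tension +): N_DE = 7.04 kN, N_CD = 34.74 kN, N_BC = 78.54 kN, N_AB = 78.54 kN.
A_DE = 936.4 mm².
σ_DE = N_DE/A_DE = 7040/936.4 = 7.518 MPa.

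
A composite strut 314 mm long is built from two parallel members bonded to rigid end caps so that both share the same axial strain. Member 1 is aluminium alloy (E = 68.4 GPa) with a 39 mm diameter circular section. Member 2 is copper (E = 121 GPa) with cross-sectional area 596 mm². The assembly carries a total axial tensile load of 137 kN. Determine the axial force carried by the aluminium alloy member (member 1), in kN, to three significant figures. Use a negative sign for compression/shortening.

A_1 = 1195 mm².
Equal strain + equilibrium ⇒ each member carries load in proportion to AE: A₁E₁ = 81710000 N, A₂E₂ = 72120000 N, ΣAE = 153800000 N.
F₁ = P·A₁E₁/ΣAE = 137000·81710000/153800000 = 72770 N.

72.8 kN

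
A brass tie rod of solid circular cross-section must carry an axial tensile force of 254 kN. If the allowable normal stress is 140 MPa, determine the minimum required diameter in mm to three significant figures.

Required area A ≥ P/σ_allow = 254000/140 = 1814 mm².
For a solid circular section, d ≥ √(4A/π) = 48.06 mm.

48.1 mm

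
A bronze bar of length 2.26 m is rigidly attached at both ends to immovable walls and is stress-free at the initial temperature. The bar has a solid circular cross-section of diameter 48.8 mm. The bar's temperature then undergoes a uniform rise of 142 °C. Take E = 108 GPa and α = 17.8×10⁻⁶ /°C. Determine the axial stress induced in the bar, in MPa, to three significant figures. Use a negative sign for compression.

-273 MPa

Free thermal expansion αLΔT = 17.8e-6 · 2260 · 142 = 5.712 mm.
The walls impose strain ε = −(5.712)/2260 = -2.5276e-03; σ = Eε = 108000 · -2.5276e-03 = -273 MPa.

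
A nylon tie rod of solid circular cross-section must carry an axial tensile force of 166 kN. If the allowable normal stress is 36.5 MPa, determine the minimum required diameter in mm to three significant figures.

76.1 mm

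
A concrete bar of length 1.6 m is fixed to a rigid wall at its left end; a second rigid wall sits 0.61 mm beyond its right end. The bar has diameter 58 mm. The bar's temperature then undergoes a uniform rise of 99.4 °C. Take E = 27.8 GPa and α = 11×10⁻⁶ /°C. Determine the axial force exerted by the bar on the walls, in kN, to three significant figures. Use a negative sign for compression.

-52.3 kN

Free thermal expansion αLΔT = 11e-6 · 1600 · 99.4 = 1.749 mm.
The walls engage after the gap closes; constrained expansion = 1.749 − 0.61 = 1.139 mm.
The walls impose strain ε = −(1.139)/1600 = -7.1215e-04; σ = Eε = 27800 · -7.1215e-04 = -19.8 MPa.
Wall reaction R = σ·A = -19.8·2642 = -52310 N = -52.31 kN.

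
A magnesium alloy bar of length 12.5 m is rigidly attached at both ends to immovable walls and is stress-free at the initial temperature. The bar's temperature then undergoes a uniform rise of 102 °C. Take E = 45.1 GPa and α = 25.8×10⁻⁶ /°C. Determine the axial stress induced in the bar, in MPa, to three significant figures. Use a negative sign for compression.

Free thermal expansion αLΔT = 25.8e-6 · 12500 · 102 = 32.9 mm.
The walls impose strain ε = −(32.9)/12500 = -2.6316e-03; σ = Eε = 45100 · -2.6316e-03 = -118.7 MPa.

-119 MPa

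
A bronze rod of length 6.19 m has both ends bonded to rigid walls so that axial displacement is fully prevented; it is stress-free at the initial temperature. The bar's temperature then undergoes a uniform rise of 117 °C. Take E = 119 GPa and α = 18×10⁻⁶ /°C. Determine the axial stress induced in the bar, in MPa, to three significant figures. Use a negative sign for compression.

-251 MPa

Free thermal expansion αLΔT = 18e-6 · 6190 · 117 = 13.04 mm.
The walls impose strain ε = −(13.04)/6190 = -2.1060e-03; σ = Eε = 119000 · -2.1060e-03 = -250.6 MPa.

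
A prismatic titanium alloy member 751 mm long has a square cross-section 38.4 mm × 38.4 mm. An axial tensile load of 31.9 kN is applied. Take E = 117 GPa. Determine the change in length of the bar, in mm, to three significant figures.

A = 1475 mm².
δ_mech = NL/(AE) = 31900·751/(1475·117000) = 0.1389 mm.

0.139 mm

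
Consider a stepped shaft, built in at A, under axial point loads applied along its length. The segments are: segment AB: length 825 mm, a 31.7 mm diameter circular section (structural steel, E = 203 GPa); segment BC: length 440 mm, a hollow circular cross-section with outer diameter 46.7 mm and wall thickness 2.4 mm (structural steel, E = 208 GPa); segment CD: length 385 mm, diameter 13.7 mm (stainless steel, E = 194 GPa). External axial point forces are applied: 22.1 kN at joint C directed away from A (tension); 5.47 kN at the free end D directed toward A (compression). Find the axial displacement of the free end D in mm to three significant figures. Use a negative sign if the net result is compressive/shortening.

0.117 mm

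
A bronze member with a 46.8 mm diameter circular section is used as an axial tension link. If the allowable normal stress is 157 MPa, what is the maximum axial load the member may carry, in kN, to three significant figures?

270 kN

A = 1720 mm².
P_max = σ_allow · A = 157 · 1720 = 270100 N = 270.1 kN.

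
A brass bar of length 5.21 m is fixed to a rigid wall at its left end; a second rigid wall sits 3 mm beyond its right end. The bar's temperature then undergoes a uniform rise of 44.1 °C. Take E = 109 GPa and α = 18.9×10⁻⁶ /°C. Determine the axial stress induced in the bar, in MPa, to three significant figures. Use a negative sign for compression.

-28.1 MPa

Free thermal expansion αLΔT = 18.9e-6 · 5210 · 44.1 = 4.342 mm.
The walls engage after the gap closes; constrained expansion = 4.342 − 3 = 1.342 mm.
The walls impose strain ε = −(1.342)/5210 = -2.5767e-04; σ = Eε = 109000 · -2.5767e-04 = -28.09 MPa.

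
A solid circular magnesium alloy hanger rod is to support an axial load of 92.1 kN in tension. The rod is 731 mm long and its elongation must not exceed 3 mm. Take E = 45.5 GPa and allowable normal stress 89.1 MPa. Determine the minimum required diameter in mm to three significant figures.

Required area A ≥ P/σ_allow = 92100/89.1 = 1034 mm².
For a solid circular section, d ≥ √(4A/π) = 36.28 mm.
Elongation limit: A ≥ PL/(Eδ_allow) = 92100·731/(45500·3) = 493.2 mm² ⇒ d ≥ 25.06 mm.
The stress limit governs.

36.3 mm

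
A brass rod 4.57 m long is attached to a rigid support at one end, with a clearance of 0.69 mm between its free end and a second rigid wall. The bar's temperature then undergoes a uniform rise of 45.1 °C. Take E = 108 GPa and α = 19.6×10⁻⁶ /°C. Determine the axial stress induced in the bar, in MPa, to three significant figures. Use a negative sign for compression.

Free thermal expansion αLΔT = 19.6e-6 · 4570 · 45.1 = 4.04 mm.
The walls engage after the gap closes; constrained expansion = 4.04 − 0.69 = 3.35 mm.
The walls impose strain ε = −(3.35)/4570 = -7.3298e-04; σ = Eε = 108000 · -7.3298e-04 = -79.16 MPa.

-79.2 MPa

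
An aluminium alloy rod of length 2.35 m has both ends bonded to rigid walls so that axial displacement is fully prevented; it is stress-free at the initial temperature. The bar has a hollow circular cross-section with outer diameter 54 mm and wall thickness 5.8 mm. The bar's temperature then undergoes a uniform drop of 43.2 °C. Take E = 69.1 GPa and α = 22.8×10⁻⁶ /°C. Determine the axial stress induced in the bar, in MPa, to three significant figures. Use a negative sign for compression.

68.1 MPa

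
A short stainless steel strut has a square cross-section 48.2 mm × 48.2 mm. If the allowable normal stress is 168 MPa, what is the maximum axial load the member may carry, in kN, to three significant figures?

390 kN

A = 2323 mm².
P_max = σ_allow · A = 168 · 2323 = 390300 N = 390.3 kN.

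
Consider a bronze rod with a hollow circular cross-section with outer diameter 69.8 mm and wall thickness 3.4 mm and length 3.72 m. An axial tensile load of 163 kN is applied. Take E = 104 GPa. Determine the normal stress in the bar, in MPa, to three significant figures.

A = 709.2 mm².
σ = N/A = 163000/709.2 = 229.8 MPa.

230 MPa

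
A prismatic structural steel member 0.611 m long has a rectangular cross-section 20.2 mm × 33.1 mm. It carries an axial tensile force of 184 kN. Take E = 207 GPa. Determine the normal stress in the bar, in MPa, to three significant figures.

A = 668.6 mm².
σ = N/A = 184000/668.6 = 275.2 MPa.

275 MPa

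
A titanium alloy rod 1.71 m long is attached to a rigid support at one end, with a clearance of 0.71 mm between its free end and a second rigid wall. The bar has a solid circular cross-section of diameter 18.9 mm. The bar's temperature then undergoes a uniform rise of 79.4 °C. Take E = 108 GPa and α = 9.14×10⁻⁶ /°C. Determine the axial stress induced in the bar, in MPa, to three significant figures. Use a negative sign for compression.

Free thermal expansion αLΔT = 9.14e-6 · 1710 · 79.4 = 1.241 mm.
The walls engage after the gap closes; constrained expansion = 1.241 − 0.71 = 0.531 mm.
The walls impose strain ε = −(0.531)/1710 = -3.1051e-04; σ = Eε = 108000 · -3.1051e-04 = -33.54 MPa.

-33.5 MPa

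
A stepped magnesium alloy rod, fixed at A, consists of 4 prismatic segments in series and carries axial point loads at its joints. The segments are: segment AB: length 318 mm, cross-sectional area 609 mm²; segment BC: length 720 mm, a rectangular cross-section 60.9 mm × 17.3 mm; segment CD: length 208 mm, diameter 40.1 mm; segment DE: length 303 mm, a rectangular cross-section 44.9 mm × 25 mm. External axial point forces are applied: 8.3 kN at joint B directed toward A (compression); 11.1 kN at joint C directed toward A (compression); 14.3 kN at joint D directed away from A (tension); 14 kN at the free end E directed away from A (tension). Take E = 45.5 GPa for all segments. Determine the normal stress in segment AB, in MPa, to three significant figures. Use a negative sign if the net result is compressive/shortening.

Internal axial forces (sectioning from the free end, tension +): N_DE = 14 kN, N_CD = 28.3 kN, N_BC = 17.2 kN, N_AB = 8.9 kN.
σ_AB = N_AB/A_AB = 8900/609 = 14.61 MPa.

14.6 MPa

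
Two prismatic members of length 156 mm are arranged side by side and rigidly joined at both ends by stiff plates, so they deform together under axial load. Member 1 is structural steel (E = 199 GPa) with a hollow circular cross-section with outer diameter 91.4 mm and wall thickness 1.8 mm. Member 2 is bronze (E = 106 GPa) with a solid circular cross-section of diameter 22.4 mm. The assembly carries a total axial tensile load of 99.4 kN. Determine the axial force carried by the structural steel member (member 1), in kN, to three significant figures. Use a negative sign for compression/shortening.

A_1 = 506.7 mm².
A_2 = 394.1 mm².
Equal strain + equilibrium ⇒ each member carries load in proportion to AE: A₁E₁ = 100800000 N, A₂E₂ = 41770000 N, ΣAE = 142600000 N.
F₁ = P·A₁E₁/ΣAE = 99400·100800000/142600000 = 70280 N.

70.3 kN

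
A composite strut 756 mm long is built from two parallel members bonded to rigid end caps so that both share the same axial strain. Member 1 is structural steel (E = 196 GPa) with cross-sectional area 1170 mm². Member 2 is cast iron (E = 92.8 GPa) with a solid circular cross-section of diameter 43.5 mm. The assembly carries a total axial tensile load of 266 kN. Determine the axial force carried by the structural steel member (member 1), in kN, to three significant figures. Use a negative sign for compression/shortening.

166 kN

A_2 = 1486 mm².
Equal strain + equilibrium ⇒ each member carries load in proportion to AE: A₁E₁ = 229300000 N, A₂E₂ = 137900000 N, ΣAE = 367200000 N.
F₁ = P·A₁E₁/ΣAE = 266000·229300000/367200000 = 166100 N.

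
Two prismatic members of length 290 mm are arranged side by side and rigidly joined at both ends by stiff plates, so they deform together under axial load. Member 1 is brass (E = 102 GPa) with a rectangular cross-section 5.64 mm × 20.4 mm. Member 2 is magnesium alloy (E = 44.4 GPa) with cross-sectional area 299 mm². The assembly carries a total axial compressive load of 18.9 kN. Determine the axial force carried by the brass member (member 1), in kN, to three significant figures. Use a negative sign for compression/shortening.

-8.87 kN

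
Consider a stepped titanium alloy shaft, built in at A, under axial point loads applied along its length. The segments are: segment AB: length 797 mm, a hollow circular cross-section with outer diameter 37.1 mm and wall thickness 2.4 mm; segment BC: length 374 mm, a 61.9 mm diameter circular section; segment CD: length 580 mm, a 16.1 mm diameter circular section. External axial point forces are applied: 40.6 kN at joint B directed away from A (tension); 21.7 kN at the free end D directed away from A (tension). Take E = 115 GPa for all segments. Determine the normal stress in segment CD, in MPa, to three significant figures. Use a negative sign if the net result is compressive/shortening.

107 MPa

Internal axial forces (sectioning from the free end, tension +): N_CD = 21.7 kN, N_BC = 21.7 kN, N_AB = 62.3 kN.
A_CD = 203.6 mm².
σ_CD = N_CD/A_CD = 21700/203.6 = 106.6 MPa.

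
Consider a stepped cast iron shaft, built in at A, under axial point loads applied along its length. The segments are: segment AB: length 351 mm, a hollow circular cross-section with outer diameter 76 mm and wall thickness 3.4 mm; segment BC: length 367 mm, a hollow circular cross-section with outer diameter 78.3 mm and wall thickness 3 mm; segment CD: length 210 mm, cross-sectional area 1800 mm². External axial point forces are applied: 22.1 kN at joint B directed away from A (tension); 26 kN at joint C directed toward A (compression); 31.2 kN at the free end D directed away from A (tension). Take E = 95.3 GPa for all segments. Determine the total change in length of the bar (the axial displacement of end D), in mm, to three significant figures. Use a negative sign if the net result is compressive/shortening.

0.196 mm

Internal axial forces (sectioning from the free end, tension +): N_CD = 31.2 kN, N_BC = 5.2 kN, N_AB = 27.3 kN.
A_AB = 775.5 mm².
A_BC = 709.7 mm².
δ_AB = 27300·351/(775.5·95300) = 0.1297 mm
δ_BC = 5200·367/(709.7·95300) = 0.02822 mm
δ_CD = 31200·210/(1800·95300) = 0.0382 mm
δ = Σδ_i = 0.1961 mm.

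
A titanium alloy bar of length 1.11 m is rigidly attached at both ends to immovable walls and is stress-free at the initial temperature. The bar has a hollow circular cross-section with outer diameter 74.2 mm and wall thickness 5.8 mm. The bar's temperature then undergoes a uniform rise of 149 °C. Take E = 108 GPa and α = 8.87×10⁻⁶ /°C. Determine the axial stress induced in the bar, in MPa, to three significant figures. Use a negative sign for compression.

-143 MPa

Free thermal expansion αLΔT = 8.87e-6 · 1110 · 149 = 1.467 mm.
The walls impose strain ε = −(1.467)/1110 = -1.3216e-03; σ = Eε = 108000 · -1.3216e-03 = -142.7 MPa.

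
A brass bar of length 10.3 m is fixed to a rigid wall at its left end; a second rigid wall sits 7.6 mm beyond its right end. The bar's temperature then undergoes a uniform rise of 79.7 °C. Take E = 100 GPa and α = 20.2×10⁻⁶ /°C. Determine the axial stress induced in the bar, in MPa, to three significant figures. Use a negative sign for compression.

Free thermal expansion αLΔT = 20.2e-6 · 10300 · 79.7 = 16.58 mm.
The walls engage after the gap closes; constrained expansion = 16.58 − 7.6 = 8.982 mm.
The walls impose strain ε = −(8.982)/10300 = -8.7208e-04; σ = Eε = 100000 · -8.7208e-04 = -87.21 MPa.

-87.2 MPa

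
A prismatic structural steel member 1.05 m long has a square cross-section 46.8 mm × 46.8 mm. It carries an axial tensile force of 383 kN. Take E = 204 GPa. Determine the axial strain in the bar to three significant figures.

A = 2190 mm².
σ = N/A = 174.9 MPa; ε = σ/E = 174.9/204000 = 8.572e-04.

8.57e-04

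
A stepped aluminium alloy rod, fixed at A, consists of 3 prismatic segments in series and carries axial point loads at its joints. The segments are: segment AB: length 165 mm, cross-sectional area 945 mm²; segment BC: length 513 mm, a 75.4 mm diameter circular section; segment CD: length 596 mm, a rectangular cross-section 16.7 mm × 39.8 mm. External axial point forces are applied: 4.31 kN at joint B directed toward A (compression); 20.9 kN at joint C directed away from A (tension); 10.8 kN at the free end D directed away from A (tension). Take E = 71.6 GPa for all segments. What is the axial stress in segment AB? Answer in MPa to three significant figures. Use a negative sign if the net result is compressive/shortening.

29.0 MPa

Internal axial forces (sectioning from the free end, tension +): N_CD = 10.8 kN, N_BC = 31.7 kN, N_AB = 27.39 kN.
σ_AB = N_AB/A_AB = 27390/945 = 28.98 MPa.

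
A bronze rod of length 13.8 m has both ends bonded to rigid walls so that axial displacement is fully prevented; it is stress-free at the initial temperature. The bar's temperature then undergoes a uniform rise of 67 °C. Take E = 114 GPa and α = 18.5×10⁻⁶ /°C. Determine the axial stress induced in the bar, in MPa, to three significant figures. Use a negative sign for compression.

-141 MPa

Free thermal expansion αLΔT = 18.5e-6 · 13800 · 67 = 17.11 mm.
The walls impose strain ε = −(17.11)/13800 = -1.2395e-03; σ = Eε = 114000 · -1.2395e-03 = -141.3 MPa.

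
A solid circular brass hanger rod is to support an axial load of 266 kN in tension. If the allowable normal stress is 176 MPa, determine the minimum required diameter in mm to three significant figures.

Required area A ≥ P/σ_allow = 266000/176 = 1511 mm².
For a solid circular section, d ≥ √(4A/π) = 43.87 mm.

43.9 mm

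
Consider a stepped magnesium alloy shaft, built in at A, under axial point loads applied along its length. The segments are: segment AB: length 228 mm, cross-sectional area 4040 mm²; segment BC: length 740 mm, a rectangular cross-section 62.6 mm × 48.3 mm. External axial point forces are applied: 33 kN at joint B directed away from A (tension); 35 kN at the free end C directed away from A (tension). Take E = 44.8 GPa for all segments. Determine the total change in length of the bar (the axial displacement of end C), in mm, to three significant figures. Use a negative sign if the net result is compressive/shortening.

0.277 mm

Internal axial forces (sectioning from the free end, tension +): N_BC = 35 kN, N_AB = 68 kN.
A_BC = 3024 mm².
δ_AB = 68000·228/(4040·44800) = 0.08566 mm
δ_BC = 35000·740/(3024·44800) = 0.1912 mm
δ = Σδ_i = 0.2769 mm.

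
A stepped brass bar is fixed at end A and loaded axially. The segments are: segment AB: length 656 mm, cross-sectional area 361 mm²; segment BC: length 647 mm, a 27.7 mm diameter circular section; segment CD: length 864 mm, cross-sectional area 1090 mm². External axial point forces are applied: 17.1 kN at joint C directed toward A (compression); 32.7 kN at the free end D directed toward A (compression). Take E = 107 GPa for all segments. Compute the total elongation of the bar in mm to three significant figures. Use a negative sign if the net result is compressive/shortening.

-1.59 mm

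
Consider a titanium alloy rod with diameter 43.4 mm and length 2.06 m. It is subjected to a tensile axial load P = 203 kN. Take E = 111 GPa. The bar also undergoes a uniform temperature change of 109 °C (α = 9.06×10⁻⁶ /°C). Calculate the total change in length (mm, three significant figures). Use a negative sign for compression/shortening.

A = 1479 mm².
δ_mech = NL/(AE) = 203000·2060/(1479·111000) = 2.547 mm.
δ_thermal = αLΔT = 9.06e-6·2060·109 = 2.034 mm.
δ = δ_mech + δ_thermal = 4.581 mm.

4.58 mm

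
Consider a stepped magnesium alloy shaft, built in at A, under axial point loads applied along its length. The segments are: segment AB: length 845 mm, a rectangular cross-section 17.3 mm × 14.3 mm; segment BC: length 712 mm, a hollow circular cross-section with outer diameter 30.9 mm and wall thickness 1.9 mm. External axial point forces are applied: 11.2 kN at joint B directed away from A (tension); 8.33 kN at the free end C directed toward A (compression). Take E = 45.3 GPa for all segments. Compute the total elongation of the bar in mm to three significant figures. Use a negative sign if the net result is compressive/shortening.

Internal axial forces (sectioning from the free end, tension +): N_BC = -8.33 kN, N_AB = 2.87 kN.
A_AB = 247.4 mm².
A_BC = 173.1 mm².
δ_AB = 2870·845/(247.4·45300) = 0.2164 mm
δ_BC = -8330·712/(173.1·45300) = -0.7564 mm
δ = Σδ_i = -0.54 mm.

-0.540 mm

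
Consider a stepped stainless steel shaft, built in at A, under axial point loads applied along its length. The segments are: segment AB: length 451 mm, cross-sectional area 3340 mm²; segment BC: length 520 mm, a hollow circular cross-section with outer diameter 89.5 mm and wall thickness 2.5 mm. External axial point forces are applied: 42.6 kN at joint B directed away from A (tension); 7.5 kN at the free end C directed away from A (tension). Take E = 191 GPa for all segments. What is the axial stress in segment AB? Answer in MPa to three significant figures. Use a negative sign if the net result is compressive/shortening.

15.0 MPa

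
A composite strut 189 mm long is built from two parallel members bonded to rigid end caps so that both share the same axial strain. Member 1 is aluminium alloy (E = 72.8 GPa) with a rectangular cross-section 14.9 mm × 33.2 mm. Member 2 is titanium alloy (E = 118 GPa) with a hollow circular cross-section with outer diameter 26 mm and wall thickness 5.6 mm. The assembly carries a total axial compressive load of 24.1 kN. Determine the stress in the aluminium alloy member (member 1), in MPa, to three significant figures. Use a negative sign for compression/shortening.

A_1 = 494.7 mm².
A_2 = 358.9 mm².
Equal strain + equilibrium ⇒ each member carries load in proportion to AE: A₁E₁ = 36010000 N, A₂E₂ = 42350000 N, ΣAE = 78360000 N.
σ₁ = P·E₁/ΣAE = -24100·72800/78360000 = -22.39 MPa.

-22.4 MPa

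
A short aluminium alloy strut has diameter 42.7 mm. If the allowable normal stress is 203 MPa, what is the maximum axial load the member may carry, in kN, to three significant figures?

291 kN

A = 1432 mm².
P_max = σ_allow · A = 203 · 1432 = 290700 N = 290.7 kN.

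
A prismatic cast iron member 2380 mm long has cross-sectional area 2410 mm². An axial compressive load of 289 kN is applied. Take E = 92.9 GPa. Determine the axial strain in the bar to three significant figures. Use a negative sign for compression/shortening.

σ = N/A = -119.9 MPa; ε = σ/E = -119.9/92900 = -1.291e-03.

-0.00129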